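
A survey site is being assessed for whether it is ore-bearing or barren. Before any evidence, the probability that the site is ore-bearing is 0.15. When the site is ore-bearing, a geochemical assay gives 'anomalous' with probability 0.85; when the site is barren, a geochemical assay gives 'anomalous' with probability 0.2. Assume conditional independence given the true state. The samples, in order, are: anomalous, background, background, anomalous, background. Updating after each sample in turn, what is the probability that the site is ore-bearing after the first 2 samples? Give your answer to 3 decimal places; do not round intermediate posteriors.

After 'anomalous': P(ore) = 0.85·0.1500 / (0.85·0.1500 + 0.2·0.8500) ≈ 0.4286
After 'background': P(ore) = 0.15·0.4286 / (0.15·0.4286 + 0.8·0.5714) ≈ 0.1233

0.123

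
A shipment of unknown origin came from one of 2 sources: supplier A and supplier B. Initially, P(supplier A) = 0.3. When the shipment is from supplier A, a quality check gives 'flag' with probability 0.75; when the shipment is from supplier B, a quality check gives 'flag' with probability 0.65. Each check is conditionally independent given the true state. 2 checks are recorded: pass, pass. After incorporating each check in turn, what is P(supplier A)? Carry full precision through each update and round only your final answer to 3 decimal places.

0.179

After 'pass': P(supplier A) = 0.25·0.3000 / (0.25·0.3000 + 0.35·0.7000) ≈ 0.2344
After 'pass': P(supplier A) = 0.25·0.2344 / (0.25·0.2344 + 0.35·0.7656) ≈ 0.1794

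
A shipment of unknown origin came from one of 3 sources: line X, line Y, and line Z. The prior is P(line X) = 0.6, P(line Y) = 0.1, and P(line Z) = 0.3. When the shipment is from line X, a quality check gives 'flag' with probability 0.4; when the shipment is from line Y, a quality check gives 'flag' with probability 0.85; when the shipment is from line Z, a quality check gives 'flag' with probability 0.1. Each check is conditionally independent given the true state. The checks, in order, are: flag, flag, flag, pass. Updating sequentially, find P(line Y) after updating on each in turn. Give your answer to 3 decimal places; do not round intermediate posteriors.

Apply Bayes' rule sequentially, carrying P(line Y) forward.
After 'flag': normaliser = 0.4·0.6000 + 0.85·0.1000 + 0.1·0.3000; P(line X) ≈ 0.6761, P(line Y) ≈ 0.2394, P(line Z) ≈ 0.0845
After 'flag': normaliser = 0.4·0.6761 + 0.85·0.2394 + 0.1·0.0845; P(line X) ≈ 0.5606, P(line Y) ≈ 0.4219, P(line Z) ≈ 0.0175
After 'flag': normaliser = 0.4·0.5606 + 0.85·0.4219 + 0.1·0.0175; P(line X) ≈ 0.3836, P(line Y) ≈ 0.6134, P(line Z) ≈ 0.0030
After 'pass': normaliser = 0.6·0.3836 + 0.15·0.6134 + 0.9·0.0030; P(line X) ≈ 0.7084, P(line Y) ≈ 0.2833, P(line Z) ≈ 0.0083

0.283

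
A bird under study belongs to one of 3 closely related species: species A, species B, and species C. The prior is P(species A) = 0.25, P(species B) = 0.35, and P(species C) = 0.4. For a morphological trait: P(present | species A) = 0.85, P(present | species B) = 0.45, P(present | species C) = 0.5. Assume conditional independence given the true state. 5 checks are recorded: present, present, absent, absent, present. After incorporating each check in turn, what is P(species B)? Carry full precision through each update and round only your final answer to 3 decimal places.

After 'present': normaliser = 0.85·0.2500 + 0.45·0.3500 + 0.5·0.4000; P(species A) ≈ 0.3728, P(species B) ≈ 0.2763, P(species C) ≈ 0.3509
After 'present': normaliser = 0.85·0.3728 + 0.45·0.2763 + 0.5·0.3509; P(species A) ≈ 0.5139, P(species B) ≈ 0.2016, P(species C) ≈ 0.2845
After 'absent': normaliser = 0.15·0.5139 + 0.55·0.2016 + 0.5·0.2845; P(species A) ≈ 0.2334, P(species B) ≈ 0.3358, P(species C) ≈ 0.4308
After 'absent': normaliser = 0.15·0.2334 + 0.55·0.3358 + 0.5·0.4308; P(species A) ≈ 0.0805, P(species B) ≈ 0.4245, P(species C) ≈ 0.4950
After 'present': normaliser = 0.85·0.0805 + 0.45·0.4245 + 0.5·0.4950; P(species A) ≈ 0.1349, P(species B) ≈ 0.3768, P(species C) ≈ 0.4882

0.377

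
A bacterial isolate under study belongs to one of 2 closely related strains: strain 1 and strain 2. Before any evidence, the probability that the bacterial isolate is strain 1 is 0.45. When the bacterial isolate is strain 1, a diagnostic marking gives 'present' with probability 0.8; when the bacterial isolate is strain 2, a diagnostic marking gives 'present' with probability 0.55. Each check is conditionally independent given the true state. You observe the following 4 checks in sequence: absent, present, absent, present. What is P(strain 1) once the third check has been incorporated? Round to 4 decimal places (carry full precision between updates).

After 'absent': P(strain 1) = 0.2·0.4500 / (0.2·0.4500 + 0.45·0.5500) ≈ 0.2667
After 'present': P(strain 1) = 0.8·0.2667 / (0.8·0.2667 + 0.55·0.7333) ≈ 0.3459
After 'absent': P(strain 1) = 0.2·0.3459 / (0.2·0.3459 + 0.45·0.6541) ≈ 0.1903

0.1903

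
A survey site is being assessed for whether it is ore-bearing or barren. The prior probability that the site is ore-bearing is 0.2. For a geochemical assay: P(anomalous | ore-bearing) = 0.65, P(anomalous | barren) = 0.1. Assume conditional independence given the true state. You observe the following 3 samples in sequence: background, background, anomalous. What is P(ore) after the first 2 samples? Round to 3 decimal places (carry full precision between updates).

0.036

After 'background': P(ore) = 0.35·0.2000 / (0.35·0.2000 + 0.9·0.8000) ≈ 0.0886
After 'background': P(ore) = 0.35·0.0886 / (0.35·0.0886 + 0.9·0.9114) ≈ 0.0364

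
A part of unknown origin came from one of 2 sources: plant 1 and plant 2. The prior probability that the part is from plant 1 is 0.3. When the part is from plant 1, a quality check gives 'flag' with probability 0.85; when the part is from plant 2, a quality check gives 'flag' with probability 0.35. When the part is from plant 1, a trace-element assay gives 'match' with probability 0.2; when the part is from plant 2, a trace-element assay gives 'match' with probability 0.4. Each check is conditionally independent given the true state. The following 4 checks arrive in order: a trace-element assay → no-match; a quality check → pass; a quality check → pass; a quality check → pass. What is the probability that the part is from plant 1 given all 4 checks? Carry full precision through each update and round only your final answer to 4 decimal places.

Each posterior becomes the prior for the next update.
After a trace-element assay='no-match': P(plant 1) = 0.8·0.3000 / (0.8·0.3000 + 0.6·0.7000) ≈ 0.3636
After a quality check='pass': P(plant 1) = 0.15·0.3636 / (0.15·0.3636 + 0.65·0.6364) ≈ 0.1165
After a quality check='pass': P(plant 1) = 0.15·0.1165 / (0.15·0.1165 + 0.65·0.8835) ≈ 0.0295
After a quality check='pass': P(plant 1) = 0.15·0.0295 / (0.15·0.0295 + 0.65·0.9705) ≈ 0.0070

0.0070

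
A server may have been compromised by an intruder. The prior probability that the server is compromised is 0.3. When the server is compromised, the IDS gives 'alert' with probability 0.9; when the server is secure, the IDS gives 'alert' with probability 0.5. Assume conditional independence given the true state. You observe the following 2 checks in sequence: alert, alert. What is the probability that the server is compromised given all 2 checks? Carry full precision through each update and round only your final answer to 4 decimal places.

0.5813

After 'alert': P(compromised) = 0.9·0.3000 / (0.9·0.3000 + 0.5·0.7000) ≈ 0.4355
After 'alert': P(compromised) = 0.9·0.4355 / (0.9·0.4355 + 0.5·0.5645) ≈ 0.5813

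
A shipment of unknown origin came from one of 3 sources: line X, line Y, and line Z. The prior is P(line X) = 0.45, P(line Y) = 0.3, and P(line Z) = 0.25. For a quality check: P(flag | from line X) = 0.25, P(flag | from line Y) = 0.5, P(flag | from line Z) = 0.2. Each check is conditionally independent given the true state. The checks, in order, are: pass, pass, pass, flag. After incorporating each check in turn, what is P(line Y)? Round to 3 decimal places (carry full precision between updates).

After 'pass': normaliser = 0.75·0.4500 + 0.5·0.3000 + 0.8·0.2500; P(line X) ≈ 0.4909, P(line Y) ≈ 0.2182, P(line Z) ≈ 0.2909
After 'pass': normaliser = 0.75·0.4909 + 0.5·0.2182 + 0.8·0.2909; P(line X) ≈ 0.5186, P(line Y) ≈ 0.1536, P(line Z) ≈ 0.3278
After 'pass': normaliser = 0.75·0.5186 + 0.5·0.1536 + 0.8·0.3278; P(line X) ≈ 0.5343, P(line Y) ≈ 0.1055, P(line Z) ≈ 0.3602
After 'flag': normaliser = 0.25·0.5343 + 0.5·0.1055 + 0.2·0.3602; P(line X) ≈ 0.5169, P(line Y) ≈ 0.2042, P(line Z) ≈ 0.2788

0.204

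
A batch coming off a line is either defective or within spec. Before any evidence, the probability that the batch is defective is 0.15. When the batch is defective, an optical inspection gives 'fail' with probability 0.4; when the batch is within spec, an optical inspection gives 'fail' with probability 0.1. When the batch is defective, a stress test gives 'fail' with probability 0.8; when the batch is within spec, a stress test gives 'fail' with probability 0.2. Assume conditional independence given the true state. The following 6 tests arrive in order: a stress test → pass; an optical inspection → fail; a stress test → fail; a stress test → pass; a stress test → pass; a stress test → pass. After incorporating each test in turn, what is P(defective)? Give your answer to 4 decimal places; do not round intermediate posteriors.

0.0109

Each posterior becomes the prior for the next update.
After a stress test='pass': P(defective) = 0.2·0.1500 / (0.2·0.1500 + 0.8·0.8500) ≈ 0.0423
After an optical inspection='fail': P(defective) = 0.4·0.0423 / (0.4·0.0423 + 0.1·0.9577) ≈ 0.1500
After a stress test='fail': P(defective) = 0.8·0.1500 / (0.8·0.1500 + 0.2·0.8500) ≈ 0.4138
After a stress test='pass': P(defective) = 0.2·0.4138 / (0.2·0.4138 + 0.8·0.5862) ≈ 0.1500
After a stress test='pass': P(defective) = 0.2·0.1500 / (0.2·0.1500 + 0.8·0.8500) ≈ 0.0423
After a stress test='pass': P(defective) = 0.2·0.0423 / (0.2·0.0423 + 0.8·0.9577) ≈ 0.0109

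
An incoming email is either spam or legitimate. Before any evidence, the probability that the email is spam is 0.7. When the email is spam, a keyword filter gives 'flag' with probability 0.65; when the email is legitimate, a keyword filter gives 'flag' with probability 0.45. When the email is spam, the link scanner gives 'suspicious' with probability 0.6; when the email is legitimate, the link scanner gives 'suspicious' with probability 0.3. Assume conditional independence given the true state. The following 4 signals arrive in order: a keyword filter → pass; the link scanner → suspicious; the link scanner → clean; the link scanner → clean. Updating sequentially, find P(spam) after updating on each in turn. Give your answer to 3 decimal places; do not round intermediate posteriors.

0.492

After a keyword filter='pass': P(spam) = 0.35·0.7000 / (0.35·0.7000 + 0.55·0.3000) ≈ 0.5976
After the link scanner='suspicious': P(spam) = 0.6·0.5976 / (0.6·0.5976 + 0.3·0.4024) ≈ 0.7481
After the link scanner='clean': P(spam) = 0.4·0.7481 / (0.4·0.7481 + 0.7·0.2519) ≈ 0.6292
After the link scanner='clean': P(spam) = 0.4·0.6292 / (0.4·0.6292 + 0.7·0.3708) ≈ 0.4923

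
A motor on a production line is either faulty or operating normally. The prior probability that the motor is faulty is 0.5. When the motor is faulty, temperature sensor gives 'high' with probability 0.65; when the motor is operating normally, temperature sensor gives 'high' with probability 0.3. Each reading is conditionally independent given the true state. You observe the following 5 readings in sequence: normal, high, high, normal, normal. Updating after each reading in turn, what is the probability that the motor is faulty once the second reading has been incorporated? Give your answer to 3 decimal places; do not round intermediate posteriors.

After 'normal': P(faulty) = 0.35·0.5000 / (0.35·0.5000 + 0.7·0.5000) ≈ 0.3333
After 'high': P(faulty) = 0.65·0.3333 / (0.65·0.3333 + 0.3·0.6667) ≈ 0.5200

0.520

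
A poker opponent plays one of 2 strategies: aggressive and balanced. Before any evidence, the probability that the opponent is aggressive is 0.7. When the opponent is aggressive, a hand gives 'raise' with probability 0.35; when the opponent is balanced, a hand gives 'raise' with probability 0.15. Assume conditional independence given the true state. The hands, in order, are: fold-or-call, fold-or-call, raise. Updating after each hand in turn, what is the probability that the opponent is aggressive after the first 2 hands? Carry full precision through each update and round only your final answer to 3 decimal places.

0.577

After 'fold-or-call': P(aggressive) = 0.65·0.7000 / (0.65·0.7000 + 0.85·0.3000) ≈ 0.6408
After 'fold-or-call': P(aggressive) = 0.65·0.6408 / (0.65·0.6408 + 0.85·0.3592) ≈ 0.5771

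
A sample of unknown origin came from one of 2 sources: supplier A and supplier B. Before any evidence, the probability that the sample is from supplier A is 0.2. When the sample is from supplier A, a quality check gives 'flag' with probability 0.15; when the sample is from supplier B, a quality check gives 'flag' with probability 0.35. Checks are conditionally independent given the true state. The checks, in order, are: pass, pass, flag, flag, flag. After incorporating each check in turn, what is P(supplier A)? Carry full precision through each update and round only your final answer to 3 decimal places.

0.033

Each posterior becomes the prior for the next update.
After 'pass': P(supplier A) = 0.85·0.2000 / (0.85·0.2000 + 0.65·0.8000) ≈ 0.2464
After 'pass': P(supplier A) = 0.85·0.2464 / (0.85·0.2464 + 0.65·0.7536) ≈ 0.2995
After 'flag': P(supplier A) = 0.15·0.2995 / (0.15·0.2995 + 0.35·0.7005) ≈ 0.1548
After 'flag': P(supplier A) = 0.15·0.1548 / (0.15·0.1548 + 0.35·0.8452) ≈ 0.0728
After 'flag': P(supplier A) = 0.15·0.0728 / (0.15·0.0728 + 0.35·0.9272) ≈ 0.0326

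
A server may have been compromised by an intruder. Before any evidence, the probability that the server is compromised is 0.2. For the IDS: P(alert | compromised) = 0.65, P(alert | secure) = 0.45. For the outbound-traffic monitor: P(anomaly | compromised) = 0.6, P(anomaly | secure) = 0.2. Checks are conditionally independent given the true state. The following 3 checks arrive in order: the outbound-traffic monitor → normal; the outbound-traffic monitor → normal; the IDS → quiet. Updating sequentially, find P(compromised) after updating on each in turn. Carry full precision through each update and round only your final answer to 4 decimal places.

After the outbound-traffic monitor='normal': P(compromised) = 0.4·0.2000 / (0.4·0.2000 + 0.8·0.8000) ≈ 0.1111
After the outbound-traffic monitor='normal': P(compromised) = 0.4·0.1111 / (0.4·0.1111 + 0.8·0.8889) ≈ 0.0588
After the IDS='quiet': P(compromised) = 0.35·0.0588 / (0.35·0.0588 + 0.55·0.9412) ≈ 0.0383

0.0383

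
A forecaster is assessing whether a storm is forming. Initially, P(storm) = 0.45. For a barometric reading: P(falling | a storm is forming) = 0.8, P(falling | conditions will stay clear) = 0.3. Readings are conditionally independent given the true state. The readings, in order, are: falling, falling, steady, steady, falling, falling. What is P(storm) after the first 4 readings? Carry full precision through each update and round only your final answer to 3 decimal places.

Apply Bayes' rule sequentially, carrying P(storm) forward.
After 'falling': P(storm) = 0.8·0.4500 / (0.8·0.4500 + 0.3·0.5500) ≈ 0.6857
After 'falling': P(storm) = 0.8·0.6857 / (0.8·0.6857 + 0.3·0.3143) ≈ 0.8533
After 'steady': P(storm) = 0.2·0.8533 / (0.2·0.8533 + 0.7·0.1467) ≈ 0.6244
After 'steady': P(storm) = 0.2·0.6244 / (0.2·0.6244 + 0.7·0.3756) ≈ 0.3220

0.322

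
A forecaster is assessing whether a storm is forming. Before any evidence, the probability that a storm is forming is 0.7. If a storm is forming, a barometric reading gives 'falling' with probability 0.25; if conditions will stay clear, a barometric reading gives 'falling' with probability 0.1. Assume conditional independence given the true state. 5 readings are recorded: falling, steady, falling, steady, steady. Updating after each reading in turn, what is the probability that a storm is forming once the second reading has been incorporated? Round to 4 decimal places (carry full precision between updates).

After 'falling': P(storm) = 0.25·0.7000 / (0.25·0.7000 + 0.1·0.3000) ≈ 0.8537
After 'steady': P(storm) = 0.75·0.8537 / (0.75·0.8537 + 0.9·0.1463) ≈ 0.8294

0.8294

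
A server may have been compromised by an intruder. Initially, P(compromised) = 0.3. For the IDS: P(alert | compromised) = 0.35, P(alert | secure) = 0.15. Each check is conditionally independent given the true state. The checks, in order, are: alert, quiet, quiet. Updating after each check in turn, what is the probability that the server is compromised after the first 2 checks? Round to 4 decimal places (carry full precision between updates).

0.4333

After 'alert': P(compromised) = 0.35·0.3000 / (0.35·0.3000 + 0.15·0.7000) ≈ 0.5000
After 'quiet': P(compromised) = 0.65·0.5000 / (0.65·0.5000 + 0.85·0.5000) ≈ 0.4333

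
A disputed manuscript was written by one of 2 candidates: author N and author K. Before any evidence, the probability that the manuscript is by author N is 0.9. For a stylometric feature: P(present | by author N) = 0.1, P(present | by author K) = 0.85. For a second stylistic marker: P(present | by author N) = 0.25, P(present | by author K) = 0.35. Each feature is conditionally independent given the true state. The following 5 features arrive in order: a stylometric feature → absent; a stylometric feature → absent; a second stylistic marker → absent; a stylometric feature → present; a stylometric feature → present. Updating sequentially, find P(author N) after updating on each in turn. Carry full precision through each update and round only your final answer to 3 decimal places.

After a stylometric feature='absent': P(author N) = 0.9·0.9000 / (0.9·0.9000 + 0.15·0.1000) ≈ 0.9818
After a stylometric feature='absent': P(author N) = 0.9·0.9818 / (0.9·0.9818 + 0.15·0.0182) ≈ 0.9969
After a second stylistic marker='absent': P(author N) = 0.75·0.9969 / (0.75·0.9969 + 0.65·0.0031) ≈ 0.9973
After a stylometric feature='present': P(author N) = 0.1·0.9973 / (0.1·0.9973 + 0.85·0.0027) ≈ 0.9778
After a stylometric feature='present': P(author N) = 0.1·0.9778 / (0.1·0.9778 + 0.85·0.0222) ≈ 0.8380

0.838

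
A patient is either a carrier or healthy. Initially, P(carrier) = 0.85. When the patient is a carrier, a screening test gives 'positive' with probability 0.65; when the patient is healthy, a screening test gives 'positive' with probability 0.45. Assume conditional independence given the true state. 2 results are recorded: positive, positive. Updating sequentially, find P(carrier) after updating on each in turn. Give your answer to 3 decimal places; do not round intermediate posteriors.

0.922

Apply Bayes' rule sequentially, carrying P(carrier) forward.
After 'positive': P(carrier) = 0.65·0.8500 / (0.65·0.8500 + 0.45·0.1500) ≈ 0.8911
After 'positive': P(carrier) = 0.65·0.8911 / (0.65·0.8911 + 0.45·0.1089) ≈ 0.9220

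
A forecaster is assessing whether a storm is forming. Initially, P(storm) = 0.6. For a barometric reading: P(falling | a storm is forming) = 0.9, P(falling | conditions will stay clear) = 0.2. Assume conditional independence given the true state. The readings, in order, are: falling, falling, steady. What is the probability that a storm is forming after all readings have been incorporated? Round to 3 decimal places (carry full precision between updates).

Apply Bayes' rule sequentially, carrying P(storm) forward.
After 'falling': P(storm) = 0.9·0.6000 / (0.9·0.6000 + 0.2·0.4000) ≈ 0.8710
After 'falling': P(storm) = 0.9·0.8710 / (0.9·0.8710 + 0.2·0.1290) ≈ 0.9681
After 'steady': P(storm) = 0.1·0.9681 / (0.1·0.9681 + 0.8·0.0319) ≈ 0.7915

0.792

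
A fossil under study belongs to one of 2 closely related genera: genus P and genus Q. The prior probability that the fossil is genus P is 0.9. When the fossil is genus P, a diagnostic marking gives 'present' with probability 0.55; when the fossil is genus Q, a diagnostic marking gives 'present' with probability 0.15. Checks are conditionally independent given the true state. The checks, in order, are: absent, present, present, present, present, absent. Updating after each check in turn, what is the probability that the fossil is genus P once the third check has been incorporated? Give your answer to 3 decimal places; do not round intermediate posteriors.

Each posterior becomes the prior for the next update.
After 'absent': P(genus P) = 0.45·0.9000 / (0.45·0.9000 + 0.85·0.1000) ≈ 0.8265
After 'present': P(genus P) = 0.55·0.8265 / (0.55·0.8265 + 0.15·0.1735) ≈ 0.9459
After 'present': P(genus P) = 0.55·0.9459 / (0.55·0.9459 + 0.15·0.0541) ≈ 0.9846

0.985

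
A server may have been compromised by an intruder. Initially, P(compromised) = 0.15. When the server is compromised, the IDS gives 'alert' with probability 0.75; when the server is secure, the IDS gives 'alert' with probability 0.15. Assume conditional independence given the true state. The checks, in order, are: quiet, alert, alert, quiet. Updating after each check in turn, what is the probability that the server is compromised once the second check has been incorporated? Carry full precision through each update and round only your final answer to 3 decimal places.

After 'quiet': P(compromised) = 0.25·0.1500 / (0.25·0.1500 + 0.85·0.8500) ≈ 0.0493
After 'alert': P(compromised) = 0.75·0.0493 / (0.75·0.0493 + 0.15·0.9507) ≈ 0.2060

0.206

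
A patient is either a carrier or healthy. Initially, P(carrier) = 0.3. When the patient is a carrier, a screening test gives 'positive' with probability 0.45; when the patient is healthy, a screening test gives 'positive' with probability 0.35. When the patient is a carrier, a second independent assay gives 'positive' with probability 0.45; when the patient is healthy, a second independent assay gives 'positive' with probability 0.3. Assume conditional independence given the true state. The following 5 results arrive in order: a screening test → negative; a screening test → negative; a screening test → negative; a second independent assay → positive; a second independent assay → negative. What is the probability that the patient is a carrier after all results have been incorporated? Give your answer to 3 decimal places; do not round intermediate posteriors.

0.234

After a screening test='negative': P(carrier) = 0.55·0.3000 / (0.55·0.3000 + 0.65·0.7000) ≈ 0.2661
After a screening test='negative': P(carrier) = 0.55·0.2661 / (0.55·0.2661 + 0.65·0.7339) ≈ 0.2348
After a screening test='negative': P(carrier) = 0.55·0.2348 / (0.55·0.2348 + 0.65·0.7652) ≈ 0.2061
After a second independent assay='positive': P(carrier) = 0.45·0.2061 / (0.45·0.2061 + 0.3·0.7939) ≈ 0.2803
After a second independent assay='negative': P(carrier) = 0.55·0.2803 / (0.55·0.2803 + 0.7·0.7197) ≈ 0.2343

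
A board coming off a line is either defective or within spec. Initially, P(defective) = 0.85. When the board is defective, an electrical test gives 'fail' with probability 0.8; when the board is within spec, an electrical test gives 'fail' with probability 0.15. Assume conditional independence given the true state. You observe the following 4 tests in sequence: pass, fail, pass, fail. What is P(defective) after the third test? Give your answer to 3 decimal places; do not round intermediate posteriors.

0.626

Apply Bayes' rule sequentially, carrying P(defective) forward.
After 'pass': P(defective) = 0.2·0.8500 / (0.2·0.8500 + 0.85·0.1500) ≈ 0.5714
After 'fail': P(defective) = 0.8·0.5714 / (0.8·0.5714 + 0.15·0.4286) ≈ 0.8767
After 'pass': P(defective) = 0.2·0.8767 / (0.2·0.8767 + 0.85·0.1233) ≈ 0.6259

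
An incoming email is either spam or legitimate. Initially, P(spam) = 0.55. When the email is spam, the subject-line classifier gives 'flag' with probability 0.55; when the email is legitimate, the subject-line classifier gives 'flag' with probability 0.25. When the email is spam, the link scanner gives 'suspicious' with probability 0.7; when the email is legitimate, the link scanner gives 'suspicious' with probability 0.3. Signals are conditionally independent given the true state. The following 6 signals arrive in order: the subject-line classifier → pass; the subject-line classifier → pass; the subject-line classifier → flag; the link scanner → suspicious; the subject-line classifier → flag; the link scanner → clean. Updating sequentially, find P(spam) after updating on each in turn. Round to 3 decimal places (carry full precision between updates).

0.680

Each posterior becomes the prior for the next update.
After the subject-line classifier='pass': P(spam) = 0.45·0.5500 / (0.45·0.5500 + 0.75·0.4500) ≈ 0.4231
After the subject-line classifier='pass': P(spam) = 0.45·0.4231 / (0.45·0.4231 + 0.75·0.5769) ≈ 0.3056
After the subject-line classifier='flag': P(spam) = 0.55·0.3056 / (0.55·0.3056 + 0.25·0.6944) ≈ 0.4919
After the link scanner='suspicious': P(spam) = 0.7·0.4919 / (0.7·0.4919 + 0.3·0.5081) ≈ 0.6931
After the subject-line classifier='flag': P(spam) = 0.55·0.6931 / (0.55·0.6931 + 0.25·0.3069) ≈ 0.8325
After the link scanner='clean': P(spam) = 0.3·0.8325 / (0.3·0.8325 + 0.7·0.1675) ≈ 0.6805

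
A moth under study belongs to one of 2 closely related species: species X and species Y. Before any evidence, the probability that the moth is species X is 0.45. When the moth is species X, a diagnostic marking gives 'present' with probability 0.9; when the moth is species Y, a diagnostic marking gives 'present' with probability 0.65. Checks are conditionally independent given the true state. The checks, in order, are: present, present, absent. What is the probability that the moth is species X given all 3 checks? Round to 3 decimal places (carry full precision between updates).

0.309

After 'present': P(species X) = 0.9·0.4500 / (0.9·0.4500 + 0.65·0.5500) ≈ 0.5311
After 'present': P(species X) = 0.9·0.5311 / (0.9·0.5311 + 0.65·0.4689) ≈ 0.6107
After 'absent': P(species X) = 0.1·0.6107 / (0.1·0.6107 + 0.35·0.3893) ≈ 0.3095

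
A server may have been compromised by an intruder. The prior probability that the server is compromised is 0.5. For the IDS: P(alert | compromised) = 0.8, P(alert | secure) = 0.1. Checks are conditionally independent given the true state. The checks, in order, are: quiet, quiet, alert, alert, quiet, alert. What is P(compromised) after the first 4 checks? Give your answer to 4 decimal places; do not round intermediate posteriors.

Apply Bayes' rule sequentially, carrying P(compromised) forward.
After 'quiet': P(compromised) = 0.2·0.5000 / (0.2·0.5000 + 0.9·0.5000) ≈ 0.1818
After 'quiet': P(compromised) = 0.2·0.1818 / (0.2·0.1818 + 0.9·0.8182) ≈ 0.0471
After 'alert': P(compromised) = 0.8·0.0471 / (0.8·0.0471 + 0.1·0.9529) ≈ 0.2832
After 'alert': P(compromised) = 0.8·0.2832 / (0.8·0.2832 + 0.1·0.7168) ≈ 0.7596

0.7596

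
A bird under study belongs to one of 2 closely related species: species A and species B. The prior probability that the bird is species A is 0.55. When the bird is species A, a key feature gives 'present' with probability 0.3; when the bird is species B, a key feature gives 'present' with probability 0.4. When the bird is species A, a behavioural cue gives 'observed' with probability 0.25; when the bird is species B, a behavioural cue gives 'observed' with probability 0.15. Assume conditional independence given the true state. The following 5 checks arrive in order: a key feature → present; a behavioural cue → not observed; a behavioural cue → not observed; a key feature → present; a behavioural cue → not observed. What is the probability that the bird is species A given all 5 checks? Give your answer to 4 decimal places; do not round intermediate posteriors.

0.3208

Each posterior becomes the prior for the next update.
After a key feature='present': P(species A) = 0.3·0.5500 / (0.3·0.5500 + 0.4·0.4500) ≈ 0.4783
After a behavioural cue='not observed': P(species A) = 0.75·0.4783 / (0.75·0.4783 + 0.85·0.5217) ≈ 0.4472
After a behavioural cue='not observed': P(species A) = 0.75·0.4472 / (0.75·0.4472 + 0.85·0.5528) ≈ 0.4165
After a key feature='present': P(species A) = 0.3·0.4165 / (0.3·0.4165 + 0.4·0.5835) ≈ 0.3486
After a behavioural cue='not observed': P(species A) = 0.75·0.3486 / (0.75·0.3486 + 0.85·0.6514) ≈ 0.3208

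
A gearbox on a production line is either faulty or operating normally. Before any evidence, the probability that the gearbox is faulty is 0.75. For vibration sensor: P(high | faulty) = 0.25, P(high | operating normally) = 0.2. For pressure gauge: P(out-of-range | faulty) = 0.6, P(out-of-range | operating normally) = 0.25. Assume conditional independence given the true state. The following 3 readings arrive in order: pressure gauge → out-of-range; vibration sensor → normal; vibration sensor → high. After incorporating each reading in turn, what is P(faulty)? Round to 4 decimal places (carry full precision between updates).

After pressure gauge='out-of-range': P(faulty) = 0.6·0.7500 / (0.6·0.7500 + 0.25·0.2500) ≈ 0.8780
After vibration sensor='normal': P(faulty) = 0.75·0.8780 / (0.75·0.8780 + 0.8·0.1220) ≈ 0.8710
After vibration sensor='high': P(faulty) = 0.25·0.8710 / (0.25·0.8710 + 0.2·0.1290) ≈ 0.8940

0.8940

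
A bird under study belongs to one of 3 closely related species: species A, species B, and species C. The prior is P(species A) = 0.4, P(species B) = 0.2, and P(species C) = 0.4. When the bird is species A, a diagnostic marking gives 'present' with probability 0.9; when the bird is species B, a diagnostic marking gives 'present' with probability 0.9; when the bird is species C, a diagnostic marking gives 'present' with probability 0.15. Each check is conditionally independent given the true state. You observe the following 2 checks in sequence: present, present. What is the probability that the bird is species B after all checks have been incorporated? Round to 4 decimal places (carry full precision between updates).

After 'present': normaliser = 0.9·0.4000 + 0.9·0.2000 + 0.15·0.4000; P(species A) ≈ 0.6000, P(species B) ≈ 0.3000, P(species C) ≈ 0.1000
After 'present': normaliser = 0.9·0.6000 + 0.9·0.3000 + 0.15·0.1000; P(species A) ≈ 0.6545, P(species B) ≈ 0.3273, P(species C) ≈ 0.0182

0.3273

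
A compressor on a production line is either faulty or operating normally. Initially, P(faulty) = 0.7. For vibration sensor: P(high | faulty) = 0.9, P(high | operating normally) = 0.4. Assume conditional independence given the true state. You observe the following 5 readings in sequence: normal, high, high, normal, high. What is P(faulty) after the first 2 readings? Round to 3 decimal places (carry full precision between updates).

0.467

After 'normal': P(faulty) = 0.1·0.7000 / (0.1·0.7000 + 0.6·0.3000) ≈ 0.2800
After 'high': P(faulty) = 0.9·0.2800 / (0.9·0.2800 + 0.4·0.7200) ≈ 0.4667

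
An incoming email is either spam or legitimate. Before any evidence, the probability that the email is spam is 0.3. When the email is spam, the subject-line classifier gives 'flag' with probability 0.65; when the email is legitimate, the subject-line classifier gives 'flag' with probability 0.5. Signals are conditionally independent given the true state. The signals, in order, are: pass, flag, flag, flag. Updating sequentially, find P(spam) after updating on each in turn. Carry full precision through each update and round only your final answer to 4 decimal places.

After 'pass': P(spam) = 0.35·0.3000 / (0.35·0.3000 + 0.5·0.7000) ≈ 0.2308
After 'flag': P(spam) = 0.65·0.2308 / (0.65·0.2308 + 0.5·0.7692) ≈ 0.2806
After 'flag': P(spam) = 0.65·0.2806 / (0.65·0.2806 + 0.5·0.7194) ≈ 0.3364
After 'flag': P(spam) = 0.65·0.3364 / (0.65·0.3364 + 0.5·0.6636) ≈ 0.3973

0.3973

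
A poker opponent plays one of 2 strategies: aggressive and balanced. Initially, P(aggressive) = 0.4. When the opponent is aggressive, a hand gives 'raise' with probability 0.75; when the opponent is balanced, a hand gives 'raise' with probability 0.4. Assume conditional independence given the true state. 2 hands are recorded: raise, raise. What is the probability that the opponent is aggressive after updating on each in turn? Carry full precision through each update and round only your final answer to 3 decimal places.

After 'raise': P(aggressive) = 0.75·0.4000 / (0.75·0.4000 + 0.4·0.6000) ≈ 0.5556
After 'raise': P(aggressive) = 0.75·0.5556 / (0.75·0.5556 + 0.4·0.4444) ≈ 0.7009

0.701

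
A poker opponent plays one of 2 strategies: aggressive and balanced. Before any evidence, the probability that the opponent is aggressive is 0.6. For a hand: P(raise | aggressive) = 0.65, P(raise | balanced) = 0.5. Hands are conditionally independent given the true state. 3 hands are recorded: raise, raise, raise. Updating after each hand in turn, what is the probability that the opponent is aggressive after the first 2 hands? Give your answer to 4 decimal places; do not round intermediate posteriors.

After 'raise': P(aggressive) = 0.65·0.6000 / (0.65·0.6000 + 0.5·0.4000) ≈ 0.6610
After 'raise': P(aggressive) = 0.65·0.6610 / (0.65·0.6610 + 0.5·0.3390) ≈ 0.7171

0.7171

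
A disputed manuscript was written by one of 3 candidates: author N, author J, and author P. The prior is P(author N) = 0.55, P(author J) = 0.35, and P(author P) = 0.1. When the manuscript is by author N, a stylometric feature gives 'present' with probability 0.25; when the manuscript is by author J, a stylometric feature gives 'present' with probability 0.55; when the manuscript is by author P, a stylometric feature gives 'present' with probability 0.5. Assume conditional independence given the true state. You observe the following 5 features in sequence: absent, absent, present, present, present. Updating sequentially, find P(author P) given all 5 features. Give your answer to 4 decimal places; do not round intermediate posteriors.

Each posterior becomes the prior for the next update.
After 'absent': normaliser = 0.75·0.5500 + 0.45·0.3500 + 0.5·0.1000; P(author N) ≈ 0.6653, P(author J) ≈ 0.2540, P(author P) ≈ 0.0806
After 'absent': normaliser = 0.75·0.6653 + 0.45·0.2540 + 0.5·0.0806; P(author N) ≈ 0.7634, P(author J) ≈ 0.1749, P(author P) ≈ 0.0617
After 'present': normaliser = 0.25·0.7634 + 0.55·0.1749 + 0.5·0.0617; P(author N) ≈ 0.6004, P(author J) ≈ 0.3026, P(author P) ≈ 0.0970
After 'present': normaliser = 0.25·0.6004 + 0.55·0.3026 + 0.5·0.0970; P(author N) ≈ 0.4112, P(author J) ≈ 0.4559, P(author P) ≈ 0.1329
After 'present': normaliser = 0.25·0.4112 + 0.55·0.4559 + 0.5·0.1329; P(author N) ≈ 0.2447, P(author J) ≈ 0.5970, P(author P) ≈ 0.1582

0.1582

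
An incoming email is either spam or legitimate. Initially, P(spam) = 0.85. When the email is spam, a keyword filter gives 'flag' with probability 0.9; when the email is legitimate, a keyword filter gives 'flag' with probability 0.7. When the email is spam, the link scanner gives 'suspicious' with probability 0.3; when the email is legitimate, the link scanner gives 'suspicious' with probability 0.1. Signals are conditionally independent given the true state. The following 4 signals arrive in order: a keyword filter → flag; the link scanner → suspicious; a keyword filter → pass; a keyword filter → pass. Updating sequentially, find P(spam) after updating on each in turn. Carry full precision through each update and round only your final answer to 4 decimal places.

After a keyword filter='flag': P(spam) = 0.9·0.8500 / (0.9·0.8500 + 0.7·0.1500) ≈ 0.8793
After the link scanner='suspicious': P(spam) = 0.3·0.8793 / (0.3·0.8793 + 0.1·0.1207) ≈ 0.9563
After a keyword filter='pass': P(spam) = 0.1·0.9563 / (0.1·0.9563 + 0.3·0.0437) ≈ 0.8793
After a keyword filter='pass': P(spam) = 0.1·0.8793 / (0.1·0.8793 + 0.3·0.1207) ≈ 0.7083

0.7083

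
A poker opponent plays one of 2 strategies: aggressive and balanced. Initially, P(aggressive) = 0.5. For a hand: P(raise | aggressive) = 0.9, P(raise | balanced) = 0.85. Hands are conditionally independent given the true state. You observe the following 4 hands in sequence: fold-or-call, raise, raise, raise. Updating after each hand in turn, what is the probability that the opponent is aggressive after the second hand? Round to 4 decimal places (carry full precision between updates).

Each posterior becomes the prior for the next update.
After 'fold-or-call': P(aggressive) = 0.1·0.5000 / (0.1·0.5000 + 0.15·0.5000) ≈ 0.4000
After 'raise': P(aggressive) = 0.9·0.4000 / (0.9·0.4000 + 0.85·0.6000) ≈ 0.4138

0.4138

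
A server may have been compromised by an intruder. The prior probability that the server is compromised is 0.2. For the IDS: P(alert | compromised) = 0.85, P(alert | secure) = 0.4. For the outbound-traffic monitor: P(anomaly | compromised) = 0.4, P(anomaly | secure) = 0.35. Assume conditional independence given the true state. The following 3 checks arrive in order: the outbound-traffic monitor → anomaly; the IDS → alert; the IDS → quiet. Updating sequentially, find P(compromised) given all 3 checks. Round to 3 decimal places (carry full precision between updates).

0.132

Each posterior becomes the prior for the next update.
After the outbound-traffic monitor='anomaly': P(compromised) = 0.4·0.2000 / (0.4·0.2000 + 0.35·0.8000) ≈ 0.2222
After the IDS='alert': P(compromised) = 0.85·0.2222 / (0.85·0.2222 + 0.4·0.7778) ≈ 0.3778
After the IDS='quiet': P(compromised) = 0.15·0.3778 / (0.15·0.3778 + 0.6·0.6222) ≈ 0.1318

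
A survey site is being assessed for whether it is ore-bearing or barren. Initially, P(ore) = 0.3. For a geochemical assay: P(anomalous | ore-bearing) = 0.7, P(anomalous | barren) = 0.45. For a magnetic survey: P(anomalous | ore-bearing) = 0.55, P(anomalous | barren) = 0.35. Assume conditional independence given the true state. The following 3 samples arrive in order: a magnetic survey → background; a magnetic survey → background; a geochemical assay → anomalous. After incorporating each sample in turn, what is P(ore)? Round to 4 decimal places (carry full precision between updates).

0.2422

Apply Bayes' rule sequentially, carrying P(ore) forward.
After a magnetic survey='background': P(ore) = 0.45·0.3000 / (0.45·0.3000 + 0.65·0.7000) ≈ 0.2288
After a magnetic survey='background': P(ore) = 0.45·0.2288 / (0.45·0.2288 + 0.65·0.7712) ≈ 0.1704
After a geochemical assay='anomalous': P(ore) = 0.7·0.1704 / (0.7·0.1704 + 0.45·0.8296) ≈ 0.2422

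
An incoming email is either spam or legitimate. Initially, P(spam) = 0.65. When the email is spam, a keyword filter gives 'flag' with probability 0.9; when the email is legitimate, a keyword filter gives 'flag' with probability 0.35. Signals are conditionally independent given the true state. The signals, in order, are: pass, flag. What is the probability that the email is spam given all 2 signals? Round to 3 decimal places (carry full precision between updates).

Apply Bayes' rule sequentially, carrying P(spam) forward.
After 'pass': P(spam) = 0.1·0.6500 / (0.1·0.6500 + 0.65·0.3500) ≈ 0.2222
After 'flag': P(spam) = 0.9·0.2222 / (0.9·0.2222 + 0.35·0.7778) ≈ 0.4235

0.424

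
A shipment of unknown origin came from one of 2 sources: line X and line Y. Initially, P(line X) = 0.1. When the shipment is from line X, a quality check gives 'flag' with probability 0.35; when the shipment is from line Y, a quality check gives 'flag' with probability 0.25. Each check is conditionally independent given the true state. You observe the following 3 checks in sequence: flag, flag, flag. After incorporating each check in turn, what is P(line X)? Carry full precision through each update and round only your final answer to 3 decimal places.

0.234

After 'flag': P(line X) = 0.35·0.1000 / (0.35·0.1000 + 0.25·0.9000) ≈ 0.1346
After 'flag': P(line X) = 0.35·0.1346 / (0.35·0.1346 + 0.25·0.8654) ≈ 0.1788
After 'flag': P(line X) = 0.35·0.1788 / (0.35·0.1788 + 0.25·0.8212) ≈ 0.2337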